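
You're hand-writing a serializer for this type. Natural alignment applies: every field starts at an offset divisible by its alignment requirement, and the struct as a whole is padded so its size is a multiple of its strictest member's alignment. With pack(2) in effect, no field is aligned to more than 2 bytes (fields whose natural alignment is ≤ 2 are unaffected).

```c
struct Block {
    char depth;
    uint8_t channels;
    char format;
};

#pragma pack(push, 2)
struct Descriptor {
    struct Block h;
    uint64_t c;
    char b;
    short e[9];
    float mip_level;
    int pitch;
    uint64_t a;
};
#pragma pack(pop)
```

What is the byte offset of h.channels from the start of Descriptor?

Block: 0..1  depth  (1B, 1-aligned); 1..2  channels  (1B, 1-aligned); 2..3  format  (1B, 1-aligned); sizeof = 3, alignof = 1
0..3  h  (3B, 1-aligned)
within Block: channels at 1
0 + 1 = 1

1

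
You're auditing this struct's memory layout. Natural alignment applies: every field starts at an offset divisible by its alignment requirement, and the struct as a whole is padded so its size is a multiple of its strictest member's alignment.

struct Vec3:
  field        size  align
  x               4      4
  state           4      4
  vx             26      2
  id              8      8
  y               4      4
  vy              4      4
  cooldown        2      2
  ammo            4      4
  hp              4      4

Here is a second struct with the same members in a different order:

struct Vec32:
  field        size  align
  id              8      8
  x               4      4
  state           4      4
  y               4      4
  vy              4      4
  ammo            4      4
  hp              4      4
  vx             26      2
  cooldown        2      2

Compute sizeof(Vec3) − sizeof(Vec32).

8

x at 0 (size 4, align 4) → ends 4
state at 4 (size 4, align 4) → ends 8
vx at 8 (size 26, align 2) → ends 34
pad 6 to align 8 for id
id at 40 (size 8, align 8) → ends 48
y at 48 (size 4, align 4) → ends 52
vy at 52 (size 4, align 4) → ends 56
cooldown at 56 (size 2, align 2) → ends 58
pad 2 to align 4 for ammo
ammo at 60 (size 4, align 4) → ends 64
hp at 64 (size 4, align 4) → ends 68
tail pad 4 to reach multiple of 8
total 72 bytes, alignment 8
— Vec32 —
id at 0 (size 8, align 8) → ends 8
x at 8 (size 4, align 4) → ends 12
state at 12 (size 4, align 4) → ends 16
y at 16 (size 4, align 4) → ends 20
vy at 20 (size 4, align 4) → ends 24
ammo at 24 (size 4, align 4) → ends 28
hp at 28 (size 4, align 4) → ends 32
vx at 32 (size 26, align 2) → ends 58
cooldown at 58 (size 2, align 2) → ends 60
tail pad 4 to reach multiple of 8
total 64 bytes, alignment 8
72 − 64 = 8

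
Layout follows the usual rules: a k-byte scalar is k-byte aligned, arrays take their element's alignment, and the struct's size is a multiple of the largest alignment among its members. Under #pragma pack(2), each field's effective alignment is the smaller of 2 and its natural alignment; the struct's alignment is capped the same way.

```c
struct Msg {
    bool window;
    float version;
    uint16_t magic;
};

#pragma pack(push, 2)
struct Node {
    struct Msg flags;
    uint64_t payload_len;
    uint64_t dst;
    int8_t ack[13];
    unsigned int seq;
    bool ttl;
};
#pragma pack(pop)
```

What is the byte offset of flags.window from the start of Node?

0

Msg: @0: window [1B, align 1] → 1; +3 pad (align 4); @4: version [4B, align 4] → 8; @8: magic [2B, align 2] → 10; +2 tail pad (align 4); size 12, align 4
@0: flags [12B, align 2] → 12
within Msg: window at 0
0 + 0 = 0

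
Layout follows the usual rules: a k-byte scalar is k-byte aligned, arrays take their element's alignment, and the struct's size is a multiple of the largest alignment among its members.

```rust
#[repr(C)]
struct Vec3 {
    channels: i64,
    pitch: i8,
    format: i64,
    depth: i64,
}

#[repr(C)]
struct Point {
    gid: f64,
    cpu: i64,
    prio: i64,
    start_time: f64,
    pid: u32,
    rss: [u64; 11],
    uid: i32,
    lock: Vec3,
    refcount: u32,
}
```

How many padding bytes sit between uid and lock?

Vec3: channels at 0 (size 8, align 8) → ends 8; pitch at 8 (size 1, align 1) → ends 9; pad 7 to align 8 for format; format at 16 (size 8, align 8) → ends 24; depth at 24 (size 8, align 8) → ends 32; total 32 bytes, alignment 8
gid at 0 (size 8, align 8) → ends 8
cpu at 8 (size 8, align 8) → ends 16
prio at 16 (size 8, align 8) → ends 24
start_time at 24 (size 8, align 8) → ends 32
pid at 32 (size 4, align 4) → ends 36
pad 4 to align 8 for rss
rss at 40 (size 88, align 8) → ends 128
uid at 128 (size 4, align 4) → ends 132
pad 4 to align 8 for lock
lock at 136 (size 32, align 8) → ends 168

4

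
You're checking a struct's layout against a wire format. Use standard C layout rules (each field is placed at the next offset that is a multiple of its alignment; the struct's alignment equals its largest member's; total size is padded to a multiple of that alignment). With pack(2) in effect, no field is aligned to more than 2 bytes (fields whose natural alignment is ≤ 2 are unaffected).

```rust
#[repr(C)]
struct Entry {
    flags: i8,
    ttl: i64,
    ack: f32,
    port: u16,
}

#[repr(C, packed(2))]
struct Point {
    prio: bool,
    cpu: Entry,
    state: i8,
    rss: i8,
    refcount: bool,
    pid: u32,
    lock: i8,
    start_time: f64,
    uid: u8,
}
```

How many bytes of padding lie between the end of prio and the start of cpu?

Entry: 0..1  flags  (1B, 1-aligned); 1..8  -- padding (7B); 8..16  ttl  (8B, 8-aligned); 16..20  ack  (4B, 4-aligned); 20..22  port  (2B, 2-aligned); 22..24  -- tail padding (2B); sizeof = 24, alignof = 8
0..1  prio  (1B, 1-aligned)
1..2  -- padding (1B)
2..26  cpu  (24B, 2-aligned)

1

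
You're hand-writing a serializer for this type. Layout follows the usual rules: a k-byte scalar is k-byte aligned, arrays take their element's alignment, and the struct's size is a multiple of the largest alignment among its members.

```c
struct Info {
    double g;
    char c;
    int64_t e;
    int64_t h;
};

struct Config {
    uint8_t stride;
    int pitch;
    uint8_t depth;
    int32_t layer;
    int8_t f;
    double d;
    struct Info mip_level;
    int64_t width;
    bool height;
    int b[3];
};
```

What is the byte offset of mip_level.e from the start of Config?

Info: 0..8  g  (8B, 8-aligned); 8..9  c  (1B, 1-aligned); 9..16  -- padding (7B); 16..24  e  (8B, 8-aligned); 24..32  h  (8B, 8-aligned); sizeof = 32, alignof = 8
0..1  stride  (1B, 1-aligned)
1..4  -- padding (3B)
4..8  pitch  (4B, 4-aligned)
8..9  depth  (1B, 1-aligned)
9..12  -- padding (3B)
12..16  layer  (4B, 4-aligned)
16..17  f  (1B, 1-aligned)
17..24  -- padding (7B)
24..32  d  (8B, 8-aligned)
32..64  mip_level  (32B, 8-aligned)
within Info: e at 16
32 + 16 = 48

48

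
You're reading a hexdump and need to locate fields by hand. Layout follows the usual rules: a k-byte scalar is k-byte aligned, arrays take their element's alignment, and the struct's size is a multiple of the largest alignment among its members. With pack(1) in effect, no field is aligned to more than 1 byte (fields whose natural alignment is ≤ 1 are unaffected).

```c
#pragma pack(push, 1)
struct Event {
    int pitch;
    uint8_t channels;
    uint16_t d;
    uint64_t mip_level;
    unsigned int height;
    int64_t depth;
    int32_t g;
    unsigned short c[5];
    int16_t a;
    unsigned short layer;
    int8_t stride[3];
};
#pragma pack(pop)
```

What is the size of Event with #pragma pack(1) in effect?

48

@0: pitch [4B, align 1] → 4
@4: channels [1B, align 1] → 5
@5: d [2B, align 1] → 7
@7: mip_level [8B, align 1] → 15
@15: height [4B, align 1] → 19
@19: depth [8B, align 1] → 27
@27: g [4B, align 1] → 31
@31: c [10B, align 1] → 41
@41: a [2B, align 1] → 43
@43: layer [2B, align 1] → 45
@45: stride [3B, align 1] → 48
size 48, align 1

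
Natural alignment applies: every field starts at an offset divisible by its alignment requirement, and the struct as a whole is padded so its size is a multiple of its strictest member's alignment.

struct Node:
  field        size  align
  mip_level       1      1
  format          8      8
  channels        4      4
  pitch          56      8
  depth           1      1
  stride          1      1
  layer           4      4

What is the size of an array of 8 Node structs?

@0: mip_level [1B, align 1] → 1
+7 pad (align 8)
@8: format [8B, align 8] → 16
@16: channels [4B, align 4] → 20
+4 pad (align 8)
@24: pitch [56B, align 8] → 80
@80: depth [1B, align 1] → 81
@81: stride [1B, align 1] → 82
+2 pad (align 4)
@84: layer [4B, align 4] → 88
size 88, align 8
array of 8: 8 × 88 = 704

704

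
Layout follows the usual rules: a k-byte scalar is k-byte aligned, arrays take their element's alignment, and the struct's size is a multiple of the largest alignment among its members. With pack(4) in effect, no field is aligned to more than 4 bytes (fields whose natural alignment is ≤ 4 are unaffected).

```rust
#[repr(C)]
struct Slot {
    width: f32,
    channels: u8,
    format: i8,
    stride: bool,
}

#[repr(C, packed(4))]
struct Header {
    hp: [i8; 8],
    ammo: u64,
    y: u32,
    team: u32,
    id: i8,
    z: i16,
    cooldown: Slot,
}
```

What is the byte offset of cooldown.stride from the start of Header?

Slot: @0: width [4B, align 4] → 4; @4: channels [1B, align 1] → 5; @5: format [1B, align 1] → 6; @6: stride [1B, align 1] → 7; +1 tail pad (align 4); size 8, align 4
@0: hp [8B, align 1] → 8
@8: ammo [8B, align 4] → 16
@16: y [4B, align 4] → 20
@20: team [4B, align 4] → 24
@24: id [1B, align 1] → 25
+1 pad (align 2)
@26: z [2B, align 2] → 28
@28: cooldown [8B, align 4] → 36
within Slot: stride at 6
28 + 6 = 34

34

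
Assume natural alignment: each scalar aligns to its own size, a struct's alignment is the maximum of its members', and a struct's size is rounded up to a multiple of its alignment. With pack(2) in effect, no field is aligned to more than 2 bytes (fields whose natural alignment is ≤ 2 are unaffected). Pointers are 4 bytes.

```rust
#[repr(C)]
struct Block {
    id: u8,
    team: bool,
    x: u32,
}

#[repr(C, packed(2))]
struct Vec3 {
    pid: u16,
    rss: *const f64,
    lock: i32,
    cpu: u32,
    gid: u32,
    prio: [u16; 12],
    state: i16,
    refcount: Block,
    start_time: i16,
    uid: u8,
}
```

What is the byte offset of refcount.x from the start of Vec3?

Block: 0..1  id  (1B, 1-aligned); 1..2  team  (1B, 1-aligned); 2..4  -- padding (2B); 4..8  x  (4B, 4-aligned); sizeof = 8, alignof = 4
0..2  pid  (2B, 2-aligned)
2..6  rss  (4B, 2-aligned)
6..10  lock  (4B, 2-aligned)
10..14  cpu  (4B, 2-aligned)
14..18  gid  (4B, 2-aligned)
18..42  prio  (24B, 2-aligned)
42..44  state  (2B, 2-aligned)
44..52  refcount  (8B, 2-aligned)
within Block: x at 4
44 + 4 = 48

48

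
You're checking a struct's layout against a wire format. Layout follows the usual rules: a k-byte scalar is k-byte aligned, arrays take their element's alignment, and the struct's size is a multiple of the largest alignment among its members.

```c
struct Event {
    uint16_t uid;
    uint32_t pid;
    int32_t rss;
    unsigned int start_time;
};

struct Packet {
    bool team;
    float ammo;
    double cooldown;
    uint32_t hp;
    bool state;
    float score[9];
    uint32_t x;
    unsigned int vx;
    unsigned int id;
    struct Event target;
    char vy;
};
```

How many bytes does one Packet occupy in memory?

Event: uid at 0 (size 2, align 2) → ends 2; pad 2 to align 4 for pid; pid at 4 (size 4, align 4) → ends 8; rss at 8 (size 4, align 4) → ends 12; start_time at 12 (size 4, align 4) → ends 16; total 16 bytes, alignment 4
team at 0 (size 1, align 1) → ends 1
pad 3 to align 4 for ammo
ammo at 4 (size 4, align 4) → ends 8
cooldown at 8 (size 8, align 8) → ends 16
hp at 16 (size 4, align 4) → ends 20
state at 20 (size 1, align 1) → ends 21
pad 3 to align 4 for score
score at 24 (size 36, align 4) → ends 60
x at 60 (size 4, align 4) → ends 64
vx at 64 (size 4, align 4) → ends 68
id at 68 (size 4, align 4) → ends 72
target at 72 (size 16, align 4) → ends 88
vy at 88 (size 1, align 1) → ends 89
tail pad 7 to reach multiple of 8
total 96 bytes, alignment 8

96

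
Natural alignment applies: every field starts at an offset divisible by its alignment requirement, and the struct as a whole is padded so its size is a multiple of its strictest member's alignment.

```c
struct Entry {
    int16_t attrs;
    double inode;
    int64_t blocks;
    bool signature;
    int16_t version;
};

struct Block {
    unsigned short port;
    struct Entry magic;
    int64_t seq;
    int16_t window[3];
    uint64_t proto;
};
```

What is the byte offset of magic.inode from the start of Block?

Entry: 0..2  attrs  (2B, 2-aligned); 2..8  -- padding (6B); 8..16  inode  (8B, 8-aligned); 16..24  blocks  (8B, 8-aligned); 24..25  signature  (1B, 1-aligned); 25..26  -- padding (1B); 26..28  version  (2B, 2-aligned); 28..32  -- tail padding (4B); sizeof = 32, alignof = 8
0..2  port  (2B, 2-aligned)
2..8  -- padding (6B)
8..40  magic  (32B, 8-aligned)
within Entry: inode at 8
8 + 8 = 16

16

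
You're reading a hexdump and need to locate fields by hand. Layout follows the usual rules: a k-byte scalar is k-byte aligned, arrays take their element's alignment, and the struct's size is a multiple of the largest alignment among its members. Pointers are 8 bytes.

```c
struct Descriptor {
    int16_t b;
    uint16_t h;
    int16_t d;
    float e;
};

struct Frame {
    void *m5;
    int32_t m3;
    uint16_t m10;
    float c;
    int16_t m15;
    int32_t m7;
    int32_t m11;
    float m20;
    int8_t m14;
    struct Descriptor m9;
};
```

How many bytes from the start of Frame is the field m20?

Descriptor: b at 0 (size 2, align 2) → ends 2; h at 2 (size 2, align 2) → ends 4; d at 4 (size 2, align 2) → ends 6; pad 2 to align 4 for e; e at 8 (size 4, align 4) → ends 12; total 12 bytes, alignment 4
m5 at 0 (size 8, align 8) → ends 8
m3 at 8 (size 4, align 4) → ends 12
m10 at 12 (size 2, align 2) → ends 14
pad 2 to align 4 for c
c at 16 (size 4, align 4) → ends 20
m15 at 20 (size 2, align 2) → ends 22
pad 2 to align 4 for m7
m7 at 24 (size 4, align 4) → ends 28
m11 at 28 (size 4, align 4) → ends 32
m20 at 32 (size 4, align 4) → ends 36

32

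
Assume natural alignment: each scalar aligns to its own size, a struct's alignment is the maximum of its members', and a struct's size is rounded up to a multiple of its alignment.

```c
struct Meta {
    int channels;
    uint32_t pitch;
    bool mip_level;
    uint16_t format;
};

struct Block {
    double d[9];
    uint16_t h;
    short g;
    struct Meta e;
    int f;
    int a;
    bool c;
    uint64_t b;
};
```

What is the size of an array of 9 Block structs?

Meta: 0..4  channels  (4B, 4-aligned); 4..8  pitch  (4B, 4-aligned); 8..9  mip_level  (1B, 1-aligned); 9..10  -- padding (1B); 10..12  format  (2B, 2-aligned); sizeof = 12, alignof = 4
0..72  d  (72B, 8-aligned)
72..74  h  (2B, 2-aligned)
74..76  g  (2B, 2-aligned)
76..88  e  (12B, 4-aligned)
88..92  f  (4B, 4-aligned)
92..96  a  (4B, 4-aligned)
96..97  c  (1B, 1-aligned)
97..104  -- padding (7B)
104..112  b  (8B, 8-aligned)
sizeof = 112, alignof = 8
array of 9: 9 × 112 = 1008

1008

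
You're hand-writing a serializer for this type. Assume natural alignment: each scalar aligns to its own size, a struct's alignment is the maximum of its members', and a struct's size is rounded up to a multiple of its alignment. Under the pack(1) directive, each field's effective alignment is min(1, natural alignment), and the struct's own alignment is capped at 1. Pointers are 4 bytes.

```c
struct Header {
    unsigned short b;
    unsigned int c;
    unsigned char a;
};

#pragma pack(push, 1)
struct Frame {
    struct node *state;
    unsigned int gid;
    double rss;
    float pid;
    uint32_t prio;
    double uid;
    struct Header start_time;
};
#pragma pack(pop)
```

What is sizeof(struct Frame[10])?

440

Header: b at 0 (size 2, align 2) → ends 2; pad 2 to align 4 for c; c at 4 (size 4, align 4) → ends 8; a at 8 (size 1, align 1) → ends 9; tail pad 3 to reach multiple of 4; total 12 bytes, alignment 4
state at 0 (size 4, align 1) → ends 4
gid at 4 (size 4, align 1) → ends 8
rss at 8 (size 8, align 1) → ends 16
pid at 16 (size 4, align 1) → ends 20
prio at 20 (size 4, align 1) → ends 24
uid at 24 (size 8, align 1) → ends 32
start_time at 32 (size 12, align 1) → ends 44
total 44 bytes, alignment 1
array of 10: 10 × 44 = 440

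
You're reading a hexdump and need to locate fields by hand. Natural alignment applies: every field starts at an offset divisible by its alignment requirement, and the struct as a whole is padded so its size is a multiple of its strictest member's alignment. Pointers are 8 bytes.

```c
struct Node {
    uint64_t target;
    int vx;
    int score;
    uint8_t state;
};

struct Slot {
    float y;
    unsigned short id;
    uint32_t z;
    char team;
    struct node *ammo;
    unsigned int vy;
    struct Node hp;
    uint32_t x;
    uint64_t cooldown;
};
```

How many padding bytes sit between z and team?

Node: @0: target [8B, align 8] → 8; @8: vx [4B, align 4] → 12; @12: score [4B, align 4] → 16; @16: state [1B, align 1] → 17; +7 tail pad (align 8); size 24, align 8
@0: y [4B, align 4] → 4
@4: id [2B, align 2] → 6
+2 pad (align 4)
@8: z [4B, align 4] → 12
@12: team [1B, align 1] → 13

0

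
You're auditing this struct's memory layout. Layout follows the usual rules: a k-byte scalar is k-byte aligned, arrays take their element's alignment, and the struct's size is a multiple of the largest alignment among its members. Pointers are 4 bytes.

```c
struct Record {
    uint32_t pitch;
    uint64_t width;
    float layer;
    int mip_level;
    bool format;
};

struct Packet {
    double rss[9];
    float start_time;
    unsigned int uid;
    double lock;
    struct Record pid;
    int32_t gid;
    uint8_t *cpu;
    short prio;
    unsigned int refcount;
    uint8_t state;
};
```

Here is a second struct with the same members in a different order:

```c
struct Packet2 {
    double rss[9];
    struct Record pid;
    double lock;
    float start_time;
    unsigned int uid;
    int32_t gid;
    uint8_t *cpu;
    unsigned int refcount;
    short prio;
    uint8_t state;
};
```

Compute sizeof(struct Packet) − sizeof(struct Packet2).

Record: @0: pitch [4B, align 4] → 4; +4 pad (align 8); @8: width [8B, align 8] → 16; @16: layer [4B, align 4] → 20; @20: mip_level [4B, align 4] → 24; @24: format [1B, align 1] → 25; +7 tail pad (align 8); size 32, align 8
@0: rss [72B, align 8] → 72
@72: start_time [4B, align 4] → 76
@76: uid [4B, align 4] → 80
@80: lock [8B, align 8] → 88
@88: pid [32B, align 8] → 120
@120: gid [4B, align 4] → 124
@124: cpu [4B, align 4] → 128
@128: prio [2B, align 2] → 130
+2 pad (align 4)
@132: refcount [4B, align 4] → 136
@136: state [1B, align 1] → 137
+7 tail pad (align 8)
size 144, align 8
— Packet2 —
@0: rss [72B, align 8] → 72
@72: pid [32B, align 8] → 104
@104: lock [8B, align 8] → 112
@112: start_time [4B, align 4] → 116
@116: uid [4B, align 4] → 120
@120: gid [4B, align 4] → 124
@124: cpu [4B, align 4] → 128
@128: refcount [4B, align 4] → 132
@132: prio [2B, align 2] → 134
@134: state [1B, align 1] → 135
+1 tail pad (align 8)
size 136, align 8
144 − 136 = 8

8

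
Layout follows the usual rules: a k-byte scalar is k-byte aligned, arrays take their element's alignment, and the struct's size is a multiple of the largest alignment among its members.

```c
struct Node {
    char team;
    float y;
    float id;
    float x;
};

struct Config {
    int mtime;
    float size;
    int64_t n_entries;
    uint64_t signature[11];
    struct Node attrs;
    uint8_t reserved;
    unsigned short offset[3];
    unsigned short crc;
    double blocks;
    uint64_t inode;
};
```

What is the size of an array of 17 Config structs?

2584

Node: @0: team [1B, align 1] → 1; +3 pad (align 4); @4: y [4B, align 4] → 8; @8: id [4B, align 4] → 12; @12: x [4B, align 4] → 16; size 16, align 4
@0: mtime [4B, align 4] → 4
@4: size [4B, align 4] → 8
@8: n_entries [8B, align 8] → 16
@16: signature [88B, align 8] → 104
@104: attrs [16B, align 4] → 120
@120: reserved [1B, align 1] → 121
+1 pad (align 2)
@122: offset [6B, align 2] → 128
@128: crc [2B, align 2] → 130
+6 pad (align 8)
@136: blocks [8B, align 8] → 144
@144: inode [8B, align 8] → 152
size 152, align 8
array of 17: 17 × 152 = 2584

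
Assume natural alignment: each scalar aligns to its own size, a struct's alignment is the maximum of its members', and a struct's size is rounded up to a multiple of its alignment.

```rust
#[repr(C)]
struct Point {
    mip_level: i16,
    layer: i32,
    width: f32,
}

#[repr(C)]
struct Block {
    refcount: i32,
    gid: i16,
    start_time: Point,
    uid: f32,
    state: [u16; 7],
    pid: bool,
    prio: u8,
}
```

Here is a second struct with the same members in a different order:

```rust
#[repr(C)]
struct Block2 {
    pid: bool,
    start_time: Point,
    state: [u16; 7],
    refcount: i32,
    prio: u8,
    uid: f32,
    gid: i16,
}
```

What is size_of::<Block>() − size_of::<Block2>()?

Point: mip_level at 0 (size 2, align 2) → ends 2; pad 2 to align 4 for layer; layer at 4 (size 4, align 4) → ends 8; width at 8 (size 4, align 4) → ends 12; total 12 bytes, alignment 4
refcount at 0 (size 4, align 4) → ends 4
gid at 4 (size 2, align 2) → ends 6
pad 2 to align 4 for start_time
start_time at 8 (size 12, align 4) → ends 20
uid at 20 (size 4, align 4) → ends 24
state at 24 (size 14, align 2) → ends 38
pid at 38 (size 1, align 1) → ends 39
prio at 39 (size 1, align 1) → ends 40
total 40 bytes, alignment 4
— Block2 —
pid at 0 (size 1, align 1) → ends 1
pad 3 to align 4 for start_time
start_time at 4 (size 12, align 4) → ends 16
state at 16 (size 14, align 2) → ends 30
pad 2 to align 4 for refcount
refcount at 32 (size 4, align 4) → ends 36
prio at 36 (size 1, align 1) → ends 37
pad 3 to align 4 for uid
uid at 40 (size 4, align 4) → ends 44
gid at 44 (size 2, align 2) → ends 46
tail pad 2 to reach multiple of 4
total 48 bytes, alignment 4
40 − 48 = -8

-8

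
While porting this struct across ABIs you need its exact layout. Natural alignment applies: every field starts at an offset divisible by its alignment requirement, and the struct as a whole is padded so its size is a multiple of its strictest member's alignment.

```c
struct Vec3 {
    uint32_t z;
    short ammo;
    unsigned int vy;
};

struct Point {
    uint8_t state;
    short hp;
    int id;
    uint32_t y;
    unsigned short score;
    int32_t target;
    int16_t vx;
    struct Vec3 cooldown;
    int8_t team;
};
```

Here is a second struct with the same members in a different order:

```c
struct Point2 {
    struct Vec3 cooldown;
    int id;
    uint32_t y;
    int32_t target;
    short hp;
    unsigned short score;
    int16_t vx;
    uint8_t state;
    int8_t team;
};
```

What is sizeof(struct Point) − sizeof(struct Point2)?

8

Vec3: 0..4  z  (4B, 4-aligned); 4..6  ammo  (2B, 2-aligned); 6..8  -- padding (2B); 8..12  vy  (4B, 4-aligned); sizeof = 12, alignof = 4
0..1  state  (1B, 1-aligned)
1..2  -- padding (1B)
2..4  hp  (2B, 2-aligned)
4..8  id  (4B, 4-aligned)
8..12  y  (4B, 4-aligned)
12..14  score  (2B, 2-aligned)
14..16  -- padding (2B)
16..20  target  (4B, 4-aligned)
20..22  vx  (2B, 2-aligned)
22..24  -- padding (2B)
24..36  cooldown  (12B, 4-aligned)
36..37  team  (1B, 1-aligned)
37..40  -- tail padding (3B)
sizeof = 40, alignof = 4
— Point2 —
0..12  cooldown  (12B, 4-aligned)
12..16  id  (4B, 4-aligned)
16..20  y  (4B, 4-aligned)
20..24  target  (4B, 4-aligned)
24..26  hp  (2B, 2-aligned)
26..28  score  (2B, 2-aligned)
28..30  vx  (2B, 2-aligned)
30..31  state  (1B, 1-aligned)
31..32  team  (1B, 1-aligned)
sizeof = 32, alignof = 4
40 − 32 = 8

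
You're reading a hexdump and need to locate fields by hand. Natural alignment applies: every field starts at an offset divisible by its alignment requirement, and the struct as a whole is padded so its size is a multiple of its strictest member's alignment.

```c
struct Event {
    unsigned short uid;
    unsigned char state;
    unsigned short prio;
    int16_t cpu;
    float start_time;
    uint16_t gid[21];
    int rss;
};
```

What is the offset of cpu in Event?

6

0..2  uid  (2B, 2-aligned)
2..3  state  (1B, 1-aligned)
3..4  -- padding (1B)
4..6  prio  (2B, 2-aligned)
6..8  cpu  (2B, 2-aligned)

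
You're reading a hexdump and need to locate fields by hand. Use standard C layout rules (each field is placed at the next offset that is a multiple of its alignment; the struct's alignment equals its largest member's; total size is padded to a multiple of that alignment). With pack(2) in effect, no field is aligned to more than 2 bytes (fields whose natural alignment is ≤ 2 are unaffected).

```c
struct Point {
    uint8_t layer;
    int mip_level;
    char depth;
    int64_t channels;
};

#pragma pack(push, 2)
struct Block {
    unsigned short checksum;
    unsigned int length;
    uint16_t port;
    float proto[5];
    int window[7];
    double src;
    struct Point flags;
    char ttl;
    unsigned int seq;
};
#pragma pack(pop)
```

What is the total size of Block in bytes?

94 bytes

Point: @0: layer [1B, align 1] → 1; +3 pad (align 4); @4: mip_level [4B, align 4] → 8; @8: depth [1B, align 1] → 9; +7 pad (align 8); @16: channels [8B, align 8] → 24; size 24, align 8
@0: checksum [2B, align 2] → 2
@2: length [4B, align 2] → 6
@6: port [2B, align 2] → 8
@8: proto [20B, align 2] → 28
@28: window [28B, align 2] → 56
@56: src [8B, align 2] → 64
@64: flags [24B, align 2] → 88
@88: ttl [1B, align 1] → 89
+1 pad (align 2)
@90: seq [4B, align 2] → 94
size 94, align 2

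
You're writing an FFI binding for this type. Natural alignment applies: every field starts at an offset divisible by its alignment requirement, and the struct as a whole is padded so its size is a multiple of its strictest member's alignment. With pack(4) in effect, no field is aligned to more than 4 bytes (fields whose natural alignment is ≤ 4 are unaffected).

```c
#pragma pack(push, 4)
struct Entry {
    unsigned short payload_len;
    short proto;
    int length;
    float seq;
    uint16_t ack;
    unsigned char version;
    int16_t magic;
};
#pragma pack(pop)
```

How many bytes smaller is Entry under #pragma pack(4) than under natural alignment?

natural layout:
  payload_len at 0 (size 2, align 2) → ends 2
  proto at 2 (size 2, align 2) → ends 4
  length at 4 (size 4, align 4) → ends 8
  seq at 8 (size 4, align 4) → ends 12
  ack at 12 (size 2, align 2) → ends 14
  version at 14 (size 1, align 1) → ends 15
  pad 1 to align 2 for magic
  magic at 16 (size 2, align 2) → ends 18
  tail pad 2 to reach multiple of 4
  total 20 bytes, alignment 4
packed(4) layout:
  payload_len at 0 (size 2, align 2) → ends 2
  proto at 2 (size 2, align 2) → ends 4
  length at 4 (size 4, align 4) → ends 8
  seq at 8 (size 4, align 4) → ends 12
  ack at 12 (size 2, align 2) → ends 14
  version at 14 (size 1, align 1) → ends 15
  pad 1 to align 2 for magic
  magic at 16 (size 2, align 2) → ends 18
  tail pad 2 to reach multiple of 4
  total 20 bytes, alignment 4
20 − 20 = 0

0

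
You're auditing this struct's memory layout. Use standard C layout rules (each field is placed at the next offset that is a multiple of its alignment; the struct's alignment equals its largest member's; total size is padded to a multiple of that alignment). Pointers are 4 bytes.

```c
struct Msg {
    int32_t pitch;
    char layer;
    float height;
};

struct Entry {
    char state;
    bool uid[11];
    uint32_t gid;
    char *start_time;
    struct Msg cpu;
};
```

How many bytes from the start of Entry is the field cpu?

Msg: 0..4  pitch  (4B, 4-aligned); 4..5  layer  (1B, 1-aligned); 5..8  -- padding (3B); 8..12  height  (4B, 4-aligned); sizeof = 12, alignof = 4
0..1  state  (1B, 1-aligned)
1..12  uid  (11B, 1-aligned)
12..16  gid  (4B, 4-aligned)
16..20  start_time  (4B, 4-aligned)
20..32  cpu  (12B, 4-aligned)

20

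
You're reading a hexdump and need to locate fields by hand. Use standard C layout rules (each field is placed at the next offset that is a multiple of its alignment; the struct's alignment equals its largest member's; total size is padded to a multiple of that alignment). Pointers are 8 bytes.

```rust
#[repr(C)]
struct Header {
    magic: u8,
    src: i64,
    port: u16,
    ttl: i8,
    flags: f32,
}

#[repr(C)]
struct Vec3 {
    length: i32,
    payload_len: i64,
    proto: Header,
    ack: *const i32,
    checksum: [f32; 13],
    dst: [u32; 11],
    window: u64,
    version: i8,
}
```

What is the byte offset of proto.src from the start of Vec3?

Header: 0..1  magic  (1B, 1-aligned); 1..8  -- padding (7B); 8..16  src  (8B, 8-aligned); 16..18  port  (2B, 2-aligned); 18..19  ttl  (1B, 1-aligned); 19..20  -- padding (1B); 20..24  flags  (4B, 4-aligned); sizeof = 24, alignof = 8
0..4  length  (4B, 4-aligned)
4..8  -- padding (4B)
8..16  payload_len  (8B, 8-aligned)
16..40  proto  (24B, 8-aligned)
within Header: src at 8
16 + 8 = 24

24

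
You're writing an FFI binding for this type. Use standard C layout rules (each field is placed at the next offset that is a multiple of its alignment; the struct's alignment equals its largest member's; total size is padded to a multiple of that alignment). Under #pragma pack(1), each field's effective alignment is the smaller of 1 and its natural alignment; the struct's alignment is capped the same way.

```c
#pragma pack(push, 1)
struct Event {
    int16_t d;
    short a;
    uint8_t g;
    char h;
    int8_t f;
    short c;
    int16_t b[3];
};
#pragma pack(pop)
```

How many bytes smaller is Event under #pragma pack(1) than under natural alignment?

natural layout:
  0..2  d  (2B, 2-aligned)
  2..4  a  (2B, 2-aligned)
  4..5  g  (1B, 1-aligned)
  5..6  h  (1B, 1-aligned)
  6..7  f  (1B, 1-aligned)
  7..8  -- padding (1B)
  8..10  c  (2B, 2-aligned)
  10..16  b  (6B, 2-aligned)
  sizeof = 16, alignof = 2
packed(1) layout:
  0..2  d  (2B, 1-aligned)
  2..4  a  (2B, 1-aligned)
  4..5  g  (1B, 1-aligned)
  5..6  h  (1B, 1-aligned)
  6..7  f  (1B, 1-aligned)
  7..9  c  (2B, 1-aligned)
  9..15  b  (6B, 1-aligned)
  sizeof = 15, alignof = 1
16 − 15 = 1

1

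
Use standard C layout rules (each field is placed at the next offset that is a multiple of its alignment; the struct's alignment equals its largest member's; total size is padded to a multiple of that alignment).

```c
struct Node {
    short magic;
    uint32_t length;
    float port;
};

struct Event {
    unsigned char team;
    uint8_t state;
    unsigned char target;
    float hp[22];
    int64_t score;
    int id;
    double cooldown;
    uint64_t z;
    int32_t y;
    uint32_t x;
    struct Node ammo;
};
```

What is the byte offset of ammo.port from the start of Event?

144

Node: @0: magic [2B, align 2] → 2; +2 pad (align 4); @4: length [4B, align 4] → 8; @8: port [4B, align 4] → 12; size 12, align 4
@0: team [1B, align 1] → 1
@1: state [1B, align 1] → 2
@2: target [1B, align 1] → 3
+1 pad (align 4)
@4: hp [88B, align 4] → 92
+4 pad (align 8)
@96: score [8B, align 8] → 104
@104: id [4B, align 4] → 108
+4 pad (align 8)
@112: cooldown [8B, align 8] → 120
@120: z [8B, align 8] → 128
@128: y [4B, align 4] → 132
@132: x [4B, align 4] → 136
@136: ammo [12B, align 4] → 148
within Node: port at 8
136 + 8 = 144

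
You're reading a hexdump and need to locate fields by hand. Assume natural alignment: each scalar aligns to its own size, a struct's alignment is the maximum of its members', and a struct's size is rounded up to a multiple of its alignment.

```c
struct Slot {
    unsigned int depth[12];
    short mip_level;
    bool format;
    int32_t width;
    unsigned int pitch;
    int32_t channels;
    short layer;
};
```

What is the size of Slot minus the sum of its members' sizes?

3

@0: depth [48B, align 4] → 48
@48: mip_level [2B, align 2] → 50
@50: format [1B, align 1] → 51
+1 pad (align 4)
@52: width [4B, align 4] → 56
@56: pitch [4B, align 4] → 60
@60: channels [4B, align 4] → 64
@64: layer [2B, align 2] → 66
+2 tail pad (align 4)
size 68, align 4
data bytes 65, size 68 → padding 3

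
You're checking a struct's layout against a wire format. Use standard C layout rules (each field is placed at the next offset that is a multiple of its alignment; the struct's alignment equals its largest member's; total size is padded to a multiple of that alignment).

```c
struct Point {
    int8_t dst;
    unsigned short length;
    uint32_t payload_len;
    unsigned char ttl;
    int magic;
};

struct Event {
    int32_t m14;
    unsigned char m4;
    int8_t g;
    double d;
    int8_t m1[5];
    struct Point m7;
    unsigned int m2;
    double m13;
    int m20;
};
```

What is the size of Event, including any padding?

Point: @0: dst [1B, align 1] → 1; +1 pad (align 2); @2: length [2B, align 2] → 4; @4: payload_len [4B, align 4] → 8; @8: ttl [1B, align 1] → 9; +3 pad (align 4); @12: magic [4B, align 4] → 16; size 16, align 4
@0: m14 [4B, align 4] → 4
@4: m4 [1B, align 1] → 5
@5: g [1B, align 1] → 6
+2 pad (align 8)
@8: d [8B, align 8] → 16
@16: m1 [5B, align 1] → 21
+3 pad (align 4)
@24: m7 [16B, align 4] → 40
@40: m2 [4B, align 4] → 44
+4 pad (align 8)
@48: m13 [8B, align 8] → 56
@56: m20 [4B, align 4] → 60
+4 tail pad (align 8)
size 64, align 8

64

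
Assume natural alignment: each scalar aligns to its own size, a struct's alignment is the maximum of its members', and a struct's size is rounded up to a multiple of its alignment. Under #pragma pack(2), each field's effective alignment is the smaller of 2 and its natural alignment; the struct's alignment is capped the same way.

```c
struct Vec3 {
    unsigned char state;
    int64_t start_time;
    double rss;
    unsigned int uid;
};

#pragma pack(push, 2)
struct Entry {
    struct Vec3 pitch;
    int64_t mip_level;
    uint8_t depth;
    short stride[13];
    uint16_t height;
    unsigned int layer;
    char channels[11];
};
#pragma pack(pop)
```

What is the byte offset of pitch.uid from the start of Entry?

24

Vec3: state at 0 (size 1, align 1) → ends 1; pad 7 to align 8 for start_time; start_time at 8 (size 8, align 8) → ends 16; rss at 16 (size 8, align 8) → ends 24; uid at 24 (size 4, align 4) → ends 28; tail pad 4 to reach multiple of 8; total 32 bytes, alignment 8
pitch at 0 (size 32, align 2) → ends 32
within Vec3: uid at 24
0 + 24 = 24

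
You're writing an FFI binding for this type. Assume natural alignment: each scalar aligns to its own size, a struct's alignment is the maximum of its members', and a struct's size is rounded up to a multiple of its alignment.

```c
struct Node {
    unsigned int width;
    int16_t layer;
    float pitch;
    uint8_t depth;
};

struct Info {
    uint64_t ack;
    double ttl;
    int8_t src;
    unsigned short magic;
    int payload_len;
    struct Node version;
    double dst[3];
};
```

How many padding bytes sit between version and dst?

Node: 0..4  width  (4B, 4-aligned); 4..6  layer  (2B, 2-aligned); 6..8  -- padding (2B); 8..12  pitch  (4B, 4-aligned); 12..13  depth  (1B, 1-aligned); 13..16  -- tail padding (3B); sizeof = 16, alignof = 4
0..8  ack  (8B, 8-aligned)
8..16  ttl  (8B, 8-aligned)
16..17  src  (1B, 1-aligned)
17..18  -- padding (1B)
18..20  magic  (2B, 2-aligned)
20..24  payload_len  (4B, 4-aligned)
24..40  version  (16B, 4-aligned)
40..64  dst  (24B, 8-aligned)

0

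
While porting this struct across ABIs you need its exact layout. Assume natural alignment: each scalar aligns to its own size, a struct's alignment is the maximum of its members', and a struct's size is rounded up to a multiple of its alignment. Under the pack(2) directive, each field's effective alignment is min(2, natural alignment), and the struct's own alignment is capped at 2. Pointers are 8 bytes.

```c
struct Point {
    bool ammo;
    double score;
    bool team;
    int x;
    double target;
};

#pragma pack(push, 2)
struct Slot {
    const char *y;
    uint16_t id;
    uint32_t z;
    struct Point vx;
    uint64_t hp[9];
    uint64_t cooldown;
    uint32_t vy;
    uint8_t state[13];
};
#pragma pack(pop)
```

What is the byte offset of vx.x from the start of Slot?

Point: 0..1  ammo  (1B, 1-aligned); 1..8  -- padding (7B); 8..16  score  (8B, 8-aligned); 16..17  team  (1B, 1-aligned); 17..20  -- padding (3B); 20..24  x  (4B, 4-aligned); 24..32  target  (8B, 8-aligned); sizeof = 32, alignof = 8
0..8  y  (8B, 2-aligned)
8..10  id  (2B, 2-aligned)
10..14  z  (4B, 2-aligned)
14..46  vx  (32B, 2-aligned)
within Point: x at 20
14 + 20 = 34

34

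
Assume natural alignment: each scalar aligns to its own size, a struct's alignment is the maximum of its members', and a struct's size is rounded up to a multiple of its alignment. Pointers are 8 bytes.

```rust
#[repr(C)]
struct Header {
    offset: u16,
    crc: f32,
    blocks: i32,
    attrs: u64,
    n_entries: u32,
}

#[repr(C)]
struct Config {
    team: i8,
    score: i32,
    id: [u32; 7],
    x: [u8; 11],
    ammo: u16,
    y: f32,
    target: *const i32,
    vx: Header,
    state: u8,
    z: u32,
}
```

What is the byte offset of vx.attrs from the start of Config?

80

Header: 0..2  offset  (2B, 2-aligned); 2..4  -- padding (2B); 4..8  crc  (4B, 4-aligned); 8..12  blocks  (4B, 4-aligned); 12..16  -- padding (4B); 16..24  attrs  (8B, 8-aligned); 24..28  n_entries  (4B, 4-aligned); 28..32  -- tail padding (4B); sizeof = 32, alignof = 8
0..1  team  (1B, 1-aligned)
1..4  -- padding (3B)
4..8  score  (4B, 4-aligned)
8..36  id  (28B, 4-aligned)
36..47  x  (11B, 1-aligned)
47..48  -- padding (1B)
48..50  ammo  (2B, 2-aligned)
50..52  -- padding (2B)
52..56  y  (4B, 4-aligned)
56..64  target  (8B, 8-aligned)
64..96  vx  (32B, 8-aligned)
within Header: attrs at 16
64 + 16 = 80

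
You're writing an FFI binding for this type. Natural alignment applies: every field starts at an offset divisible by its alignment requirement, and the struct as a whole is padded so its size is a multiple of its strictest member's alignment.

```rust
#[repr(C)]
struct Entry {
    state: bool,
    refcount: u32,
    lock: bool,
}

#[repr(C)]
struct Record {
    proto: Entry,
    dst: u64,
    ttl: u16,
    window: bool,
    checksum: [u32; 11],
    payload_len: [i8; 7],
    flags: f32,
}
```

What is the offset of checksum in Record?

Entry: state at 0 (size 1, align 1) → ends 1; pad 3 to align 4 for refcount; refcount at 4 (size 4, align 4) → ends 8; lock at 8 (size 1, align 1) → ends 9; tail pad 3 to reach multiple of 4; total 12 bytes, alignment 4
proto at 0 (size 12, align 4) → ends 12
pad 4 to align 8 for dst
dst at 16 (size 8, align 8) → ends 24
ttl at 24 (size 2, align 2) → ends 26
window at 26 (size 1, align 1) → ends 27
pad 1 to align 4 for checksum
checksum at 28 (size 44, align 4) → ends 72

28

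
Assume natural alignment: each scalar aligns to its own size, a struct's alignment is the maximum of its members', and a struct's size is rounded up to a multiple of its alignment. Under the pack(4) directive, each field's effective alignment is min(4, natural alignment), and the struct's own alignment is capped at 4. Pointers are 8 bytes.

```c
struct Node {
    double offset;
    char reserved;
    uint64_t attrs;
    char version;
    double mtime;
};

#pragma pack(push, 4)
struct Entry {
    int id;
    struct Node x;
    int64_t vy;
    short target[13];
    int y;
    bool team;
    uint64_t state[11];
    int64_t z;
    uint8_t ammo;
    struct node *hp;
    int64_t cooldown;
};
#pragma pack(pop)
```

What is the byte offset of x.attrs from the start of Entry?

20

Node: 0..8  offset  (8B, 8-aligned); 8..9  reserved  (1B, 1-aligned); 9..16  -- padding (7B); 16..24  attrs  (8B, 8-aligned); 24..25  version  (1B, 1-aligned); 25..32  -- padding (7B); 32..40  mtime  (8B, 8-aligned); sizeof = 40, alignof = 8
0..4  id  (4B, 4-aligned)
4..44  x  (40B, 4-aligned)
within Node: attrs at 16
4 + 16 = 20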